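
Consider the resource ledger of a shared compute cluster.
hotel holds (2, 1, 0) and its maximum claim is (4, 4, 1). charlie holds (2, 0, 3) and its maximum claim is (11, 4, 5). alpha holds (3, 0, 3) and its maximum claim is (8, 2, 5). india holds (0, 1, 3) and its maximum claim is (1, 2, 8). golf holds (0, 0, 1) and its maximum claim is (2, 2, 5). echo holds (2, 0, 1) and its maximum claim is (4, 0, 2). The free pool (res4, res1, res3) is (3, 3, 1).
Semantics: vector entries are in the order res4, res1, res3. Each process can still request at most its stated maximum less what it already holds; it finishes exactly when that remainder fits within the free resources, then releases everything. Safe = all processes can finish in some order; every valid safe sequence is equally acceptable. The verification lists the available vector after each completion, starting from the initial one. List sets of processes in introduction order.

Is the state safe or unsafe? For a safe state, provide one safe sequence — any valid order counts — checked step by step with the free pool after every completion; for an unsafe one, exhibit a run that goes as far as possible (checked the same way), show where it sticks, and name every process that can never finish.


SAFE — a valid safe sequence is hotel, echo, alpha, india, charlie, golf.
Key observation: at hotel the run first touches a limit — (2, 3, 1) against (3, 3, 1), exact on a resource it actually requests.
Verifying each step:
  pool = (3, 3, 1)
  run hotel (needs (2, 3, 1), free (3, 3, 1)); after release of (2, 1, 0) the pool is (5, 4, 1)
  run echo (needs (2, 0, 1), free (5, 4, 1)); after release of (2, 0, 1) the pool is (7, 4, 2)
  run alpha (needs (5, 2, 2), free (7, 4, 2)); after release of (3, 0, 3) the pool is (10, 4, 5)
  run india (needs (1, 1, 5), free (10, 4, 5)); after release of (0, 1, 3) the pool is (10, 5, 8)
  run charlie (needs (9, 4, 2), free (10, 5, 8)); after release of (2, 0, 3) the pool is (12, 5, 11)
  run golf (needs (2, 2, 4), free (12, 5, 11)); after release of (0, 0, 1) the pool is (12, 5, 12)


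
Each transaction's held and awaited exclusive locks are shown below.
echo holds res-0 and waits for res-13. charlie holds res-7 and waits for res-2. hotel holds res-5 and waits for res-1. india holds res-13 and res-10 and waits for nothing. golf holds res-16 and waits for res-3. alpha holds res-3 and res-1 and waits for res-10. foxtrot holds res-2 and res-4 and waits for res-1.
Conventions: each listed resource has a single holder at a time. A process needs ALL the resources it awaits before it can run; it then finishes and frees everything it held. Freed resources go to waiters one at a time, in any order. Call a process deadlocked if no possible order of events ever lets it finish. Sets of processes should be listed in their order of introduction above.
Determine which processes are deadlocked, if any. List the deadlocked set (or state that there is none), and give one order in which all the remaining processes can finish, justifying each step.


The deadlocked set is empty.
Key observation: the wait relation is loop-free; peeling off processes with no waits unwinds the whole state.
One completion order for the rest: india, alpha, hotel, echo, golf, foxtrot, charlie.
Verifying each step:
  india: no waits; runs immediately, freeing res-13 and res-10
  run alpha (all its waits — res-10 — are resolved); releases res-3 and res-1
  run hotel (all its waits — res-1 — are resolved); releases res-5
  run echo (all its waits — res-13 — are resolved); releases res-0
  run golf (all its waits — res-3 — are resolved); releases res-16
  run foxtrot (all its waits — res-1 — are resolved); releases res-2 and res-4
  run charlie (all its waits — res-2 — are resolved); releases res-7


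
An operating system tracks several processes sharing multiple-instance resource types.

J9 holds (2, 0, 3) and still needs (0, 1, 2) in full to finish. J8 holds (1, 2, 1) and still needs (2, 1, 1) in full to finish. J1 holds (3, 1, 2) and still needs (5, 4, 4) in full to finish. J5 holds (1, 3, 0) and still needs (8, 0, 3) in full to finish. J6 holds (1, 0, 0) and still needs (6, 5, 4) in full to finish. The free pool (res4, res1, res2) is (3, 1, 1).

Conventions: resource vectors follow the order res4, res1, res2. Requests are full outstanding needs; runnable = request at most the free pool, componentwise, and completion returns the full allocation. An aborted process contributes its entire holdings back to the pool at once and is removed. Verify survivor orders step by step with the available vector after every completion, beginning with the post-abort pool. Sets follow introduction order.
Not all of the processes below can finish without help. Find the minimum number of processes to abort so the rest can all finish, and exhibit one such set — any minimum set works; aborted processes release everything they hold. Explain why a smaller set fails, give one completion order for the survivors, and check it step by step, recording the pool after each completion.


The answer: abort J1.
Key observation: J5 had no path to completion before; after the abort of J1 ((3, 1, 2) returned), step 3 is where it fits.
No smaller set exists: with zero aborts the deadlock remains.
One survivor order: J9, J8, J5, J6. Verifying each step (post-abort pool first):
  pool = (6, 2, 3)
  J9: need (0, 1, 2) fits (6, 2, 3); releases (2, 0, 3), pool now (8, 2, 6)
  J8: need (2, 1, 1) fits (8, 2, 6); releases (1, 2, 1), pool now (9, 4, 7)
  J5: need (8, 0, 3) fits (9, 4, 7); releases (1, 3, 0), pool now (10, 7, 7)
  J6: need (6, 5, 4) fits (10, 7, 7); releases (1, 0, 0), pool now (11, 7, 7)


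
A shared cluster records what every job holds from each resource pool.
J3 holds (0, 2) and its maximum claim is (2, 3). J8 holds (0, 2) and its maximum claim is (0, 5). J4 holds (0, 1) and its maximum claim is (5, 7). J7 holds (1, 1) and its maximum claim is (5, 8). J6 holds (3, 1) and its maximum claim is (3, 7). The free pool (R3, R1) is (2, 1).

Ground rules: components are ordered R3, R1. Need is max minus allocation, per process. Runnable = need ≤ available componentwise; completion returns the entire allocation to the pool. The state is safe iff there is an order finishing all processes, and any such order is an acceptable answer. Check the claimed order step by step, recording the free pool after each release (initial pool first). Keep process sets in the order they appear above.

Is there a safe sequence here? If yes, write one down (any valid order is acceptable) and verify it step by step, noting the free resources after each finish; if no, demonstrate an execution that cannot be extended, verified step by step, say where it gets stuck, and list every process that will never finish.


UNSAFE — no complete ordering exists.
Key observation: no order helps: past J3, J8, the free pool tops out at (2, 5), below what each blocked process needs in R1.
Going as far as possible: J3, J8; after that, nothing fits. Check, step by step:
  pool = (2, 1)
  run J3 (needs (2, 1), free (2, 1)); after release of (0, 2) the pool is (2, 3)
  run J8 (needs (0, 3), free (2, 3)); after release of (0, 2) the pool is (2, 5)
  J4 still needs (5, 6) but only (2, 5) is free — short on R3 and R1
  J7 still needs (4, 7) but only (2, 5) is free — short on R3 and R1
  J6 still needs (0, 6) but only (2, 5) is free — short on R1
Permanently blocked: J4, J7 and J6.


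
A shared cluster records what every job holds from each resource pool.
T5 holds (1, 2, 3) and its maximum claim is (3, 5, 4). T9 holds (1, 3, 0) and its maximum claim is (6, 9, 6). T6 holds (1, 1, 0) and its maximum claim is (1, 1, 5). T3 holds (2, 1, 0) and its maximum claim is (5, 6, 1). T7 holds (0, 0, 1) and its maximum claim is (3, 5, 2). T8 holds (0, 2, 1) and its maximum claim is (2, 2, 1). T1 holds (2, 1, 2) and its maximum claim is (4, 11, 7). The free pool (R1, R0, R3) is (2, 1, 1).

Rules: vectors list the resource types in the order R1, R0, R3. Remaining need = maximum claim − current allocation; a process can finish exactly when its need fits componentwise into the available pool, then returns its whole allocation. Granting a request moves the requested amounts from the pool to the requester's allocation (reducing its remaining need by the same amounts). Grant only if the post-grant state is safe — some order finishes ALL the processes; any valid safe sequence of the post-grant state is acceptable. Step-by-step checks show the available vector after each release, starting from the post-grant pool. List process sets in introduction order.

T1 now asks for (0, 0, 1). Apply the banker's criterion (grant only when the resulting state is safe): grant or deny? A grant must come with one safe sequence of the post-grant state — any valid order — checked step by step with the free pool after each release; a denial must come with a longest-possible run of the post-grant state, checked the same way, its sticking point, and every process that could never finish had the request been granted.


DENY — the pretend-granted state is unsafe.
Key observation: after T8, T5, T7, T6, T3 the pool peaks at (6, 7, 5), and each blocked process is short somewhere: T9 on R3; T1 on R0.
On the post-grant state, T8, T5, T7, T6, T3 is a maximal run — nothing extends it. Check, step by step:
  pool = (2, 1, 0)
  T8: need (2, 0, 0) fits (2, 1, 0); releases (0, 2, 1), pool now (2, 3, 1)
  T5: need (2, 3, 1) fits (2, 3, 1); releases (1, 2, 3), pool now (3, 5, 4)
  T7: need (3, 5, 1) fits (3, 5, 4); releases (0, 0, 1), pool now (3, 5, 5)
  T6: need (0, 0, 5) fits (3, 5, 5); releases (1, 1, 0), pool now (4, 6, 5)
  T3: need (3, 5, 1) fits (4, 6, 5); releases (2, 1, 0), pool now (6, 7, 5)
  blocked: T9 wants (5, 6, 6), pool (6, 7, 5) — not enough R3
  blocked: T1 wants (2, 10, 4), pool (6, 7, 5) — not enough R0
Processes that could never finish after the grant: T9 and T1.


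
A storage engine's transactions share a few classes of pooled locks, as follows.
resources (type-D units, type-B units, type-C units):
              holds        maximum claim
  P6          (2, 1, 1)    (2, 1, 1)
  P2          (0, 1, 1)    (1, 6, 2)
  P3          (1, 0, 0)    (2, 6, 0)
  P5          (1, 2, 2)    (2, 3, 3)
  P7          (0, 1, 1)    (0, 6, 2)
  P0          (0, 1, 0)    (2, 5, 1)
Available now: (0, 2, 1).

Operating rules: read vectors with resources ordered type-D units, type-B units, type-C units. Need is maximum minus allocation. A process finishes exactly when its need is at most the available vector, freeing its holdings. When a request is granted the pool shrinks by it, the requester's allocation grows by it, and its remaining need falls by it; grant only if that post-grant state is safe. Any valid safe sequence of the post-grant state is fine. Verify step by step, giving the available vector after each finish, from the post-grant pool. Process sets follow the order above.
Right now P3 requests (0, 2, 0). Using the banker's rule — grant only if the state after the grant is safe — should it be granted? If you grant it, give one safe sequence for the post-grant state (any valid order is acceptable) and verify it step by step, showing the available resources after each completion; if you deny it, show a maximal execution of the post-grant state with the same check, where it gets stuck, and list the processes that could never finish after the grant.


DENY — the pretend-granted state is unsafe.
Key observation: even finishing P6, P5 leaves just (3, 3, 4) free — too little type-B units for any of the remaining processes.
After a pretend grant, a maximal execution: P6, P5 — then nothing else fits. Walking it through:
  pool = (0, 0, 1)
  P6: need (0, 0, 0) fits (0, 0, 1); releases (2, 1, 1), pool now (2, 1, 2)
  P5: need (1, 1, 1) fits (2, 1, 2); releases (1, 2, 2), pool now (3, 3, 4)
  P2 still needs (1, 5, 1) but only (3, 3, 4) is free — short on type-B units
  P3 still needs (1, 4, 0) but only (3, 3, 4) is free — short on type-B units
  P7 still needs (0, 5, 1) but only (3, 3, 4) is free — short on type-B units
  P0 still needs (2, 4, 1) but only (3, 3, 4) is free — short on type-B units
Had the request been granted, P2, P3, P7 and P0 could never finish.


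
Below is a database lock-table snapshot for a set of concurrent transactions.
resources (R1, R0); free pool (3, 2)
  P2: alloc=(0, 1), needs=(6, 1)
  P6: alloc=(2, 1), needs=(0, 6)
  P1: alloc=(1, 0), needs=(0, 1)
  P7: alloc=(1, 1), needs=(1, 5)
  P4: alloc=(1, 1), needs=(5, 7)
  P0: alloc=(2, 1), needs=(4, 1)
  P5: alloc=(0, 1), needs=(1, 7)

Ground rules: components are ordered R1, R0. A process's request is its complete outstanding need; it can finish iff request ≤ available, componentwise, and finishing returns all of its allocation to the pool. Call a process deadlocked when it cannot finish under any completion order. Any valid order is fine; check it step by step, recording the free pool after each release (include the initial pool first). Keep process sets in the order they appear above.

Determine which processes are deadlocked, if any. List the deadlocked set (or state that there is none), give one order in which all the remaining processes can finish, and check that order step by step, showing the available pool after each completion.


Deadlocked: P6, P7, P4 and P5.
Key observation: even finishing P1, P0, P2 leaves just (6, 4) free — too little R0 for any of the remaining processes.
The rest can finish in the order P1, P0, P2. Verifying each step:
  pool = (3, 2)
  P1: need (0, 1) fits (3, 2); releases (1, 0), pool now (4, 2)
  P0: need (4, 1) fits (4, 2); releases (2, 1), pool now (6, 3)
  P2: need (6, 1) fits (6, 3); releases (0, 1), pool now (6, 4)
The stuck group stays short no matter what:
  blocked: P6 wants (0, 6), pool (6, 4) — not enough R0
  blocked: P7 wants (1, 5), pool (6, 4) — not enough R0
  blocked: P4 wants (5, 7), pool (6, 4) — not enough R0
  blocked: P5 wants (1, 7), pool (6, 4) — not enough R0


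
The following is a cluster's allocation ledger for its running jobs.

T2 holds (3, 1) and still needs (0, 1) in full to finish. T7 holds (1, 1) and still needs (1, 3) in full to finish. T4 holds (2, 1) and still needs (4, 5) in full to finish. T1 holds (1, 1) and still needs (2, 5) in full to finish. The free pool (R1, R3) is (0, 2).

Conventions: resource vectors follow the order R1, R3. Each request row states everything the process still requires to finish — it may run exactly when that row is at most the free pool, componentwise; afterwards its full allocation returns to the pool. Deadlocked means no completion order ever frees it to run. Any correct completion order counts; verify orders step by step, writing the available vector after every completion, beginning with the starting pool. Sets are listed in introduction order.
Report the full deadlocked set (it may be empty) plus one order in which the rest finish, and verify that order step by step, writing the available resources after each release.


Deadlocked set: T4 and T1.
Key observation: once T2, T7 finish, the pool peaks at (4, 4) — and every remaining process still needs more R3 than that.
The rest can finish in the order T2, T7. Step-by-step check:
  pool = (0, 2)
  run T2 (needs (0, 1), free (0, 2)); after release of (3, 1) the pool is (3, 3)
  run T7 (needs (1, 3), free (3, 3)); after release of (1, 1) the pool is (4, 4)
None of the blocked processes ever fits:
  T4 cannot run: need (4, 5) vs free (4, 4) (insufficient R3)
  T1 cannot run: need (2, 5) vs free (4, 4) (insufficient R3)


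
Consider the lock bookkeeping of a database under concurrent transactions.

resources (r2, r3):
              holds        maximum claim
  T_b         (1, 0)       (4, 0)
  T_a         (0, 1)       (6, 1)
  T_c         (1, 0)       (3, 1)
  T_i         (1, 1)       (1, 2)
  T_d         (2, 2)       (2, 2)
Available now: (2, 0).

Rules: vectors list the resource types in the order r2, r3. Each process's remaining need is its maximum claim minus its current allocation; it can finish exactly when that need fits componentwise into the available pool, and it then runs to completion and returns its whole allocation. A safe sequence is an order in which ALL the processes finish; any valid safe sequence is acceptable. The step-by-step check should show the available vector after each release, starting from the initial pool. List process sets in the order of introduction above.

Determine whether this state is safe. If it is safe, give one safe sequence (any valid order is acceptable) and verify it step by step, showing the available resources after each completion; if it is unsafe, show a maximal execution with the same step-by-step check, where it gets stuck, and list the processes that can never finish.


SAFE. One safe sequence: T_d, T_c, T_i, T_a, T_b.
Key observation: T_a marks the first exact bind of the order: its need (6, 0) fits the free (6, 3) with zero slack on a requested resource.
Check, step by step:
  pool = (2, 0)
  T_d needs (0, 0) <= (2, 0) -> finishes; pool += (2, 2) = (4, 2)
  T_c needs (2, 1) <= (4, 2) -> finishes; pool += (1, 0) = (5, 2)
  T_i needs (0, 1) <= (5, 2) -> finishes; pool += (1, 1) = (6, 3)
  T_a needs (6, 0) <= (6, 3) -> finishes; pool += (0, 1) = (6, 4)
  T_b needs (3, 0) <= (6, 4) -> finishes; pool += (1, 0) = (7, 4)


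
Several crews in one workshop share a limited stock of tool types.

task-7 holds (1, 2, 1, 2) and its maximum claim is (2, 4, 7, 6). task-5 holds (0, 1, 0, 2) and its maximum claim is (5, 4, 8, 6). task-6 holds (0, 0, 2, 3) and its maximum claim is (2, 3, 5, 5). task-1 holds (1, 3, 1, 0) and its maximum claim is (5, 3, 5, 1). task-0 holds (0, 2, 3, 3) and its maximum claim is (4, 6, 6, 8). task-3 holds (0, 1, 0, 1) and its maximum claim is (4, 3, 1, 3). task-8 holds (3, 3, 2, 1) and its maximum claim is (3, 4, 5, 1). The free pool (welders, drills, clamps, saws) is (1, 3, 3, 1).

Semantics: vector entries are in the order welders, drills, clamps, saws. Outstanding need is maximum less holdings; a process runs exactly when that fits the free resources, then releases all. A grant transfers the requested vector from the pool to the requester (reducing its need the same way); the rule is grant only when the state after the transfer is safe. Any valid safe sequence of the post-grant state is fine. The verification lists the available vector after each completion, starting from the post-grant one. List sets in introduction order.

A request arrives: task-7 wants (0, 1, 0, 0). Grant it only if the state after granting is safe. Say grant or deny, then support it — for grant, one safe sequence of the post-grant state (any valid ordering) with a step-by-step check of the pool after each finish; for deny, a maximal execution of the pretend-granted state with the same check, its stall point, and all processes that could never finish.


GRANT — the state after the grant stays safe, e.g. via task-8, task-6, task-7, task-1, task-3, task-0, task-5.
Key observation: (1, 2, 3, 1) free after granting still covers task-8 first, and each release covers the next.
Verifying the post-grant state step by step:
  pool = (1, 2, 3, 1)
  task-8: need (0, 1, 3, 0) fits (1, 2, 3, 1); releases (3, 3, 2, 1), pool now (4, 5, 5, 2)
  task-6: need (2, 3, 3, 2) fits (4, 5, 5, 2); releases (0, 0, 2, 3), pool now (4, 5, 7, 5)
  task-7: need (1, 1, 6, 4) fits (4, 5, 7, 5); releases (1, 3, 1, 2), pool now (5, 8, 8, 7)
  task-1: need (4, 0, 4, 1) fits (5, 8, 8, 7); releases (1, 3, 1, 0), pool now (6, 11, 9, 7)
  task-3: need (4, 2, 1, 2) fits (6, 11, 9, 7); releases (0, 1, 0, 1), pool now (6, 12, 9, 8)
  task-0: need (4, 4, 3, 5) fits (6, 12, 9, 8); releases (0, 2, 3, 3), pool now (6, 14, 12, 11)
  task-5: need (5, 3, 8, 4) fits (6, 14, 12, 11); releases (0, 1, 0, 2), pool now (6, 15, 12, 13)


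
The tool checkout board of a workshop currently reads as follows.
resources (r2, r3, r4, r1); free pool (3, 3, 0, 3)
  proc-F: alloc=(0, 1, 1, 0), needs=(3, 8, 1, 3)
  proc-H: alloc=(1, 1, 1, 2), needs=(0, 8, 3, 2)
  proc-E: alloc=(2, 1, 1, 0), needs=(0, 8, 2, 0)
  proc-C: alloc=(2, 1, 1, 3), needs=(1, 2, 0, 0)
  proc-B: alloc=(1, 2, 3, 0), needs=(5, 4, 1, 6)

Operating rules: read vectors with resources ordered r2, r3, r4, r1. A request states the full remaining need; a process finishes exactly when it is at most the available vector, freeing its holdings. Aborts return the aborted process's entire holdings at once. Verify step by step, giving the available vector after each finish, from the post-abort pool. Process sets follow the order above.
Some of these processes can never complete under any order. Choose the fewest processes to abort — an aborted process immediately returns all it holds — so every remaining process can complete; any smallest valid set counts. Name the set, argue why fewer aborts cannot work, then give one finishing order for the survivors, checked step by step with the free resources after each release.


Minimum abort set: proc-F and proc-E.
Key observation: aborting proc-F and proc-E returns (2, 2, 2, 0), and proc-H — hopeless before — runs at step 3 with the returned capacity in the pool.
Minimality, checking each single-abort alternative: proc-F alone leaves proc-H blocked (short on r3); proc-H alone leaves proc-F blocked (short on r3); proc-E alone leaves proc-F blocked (short on r3); proc-C alone leaves proc-F blocked (short on r3); proc-B alone leaves proc-F blocked (short on r3).
The survivors complete as proc-C, proc-B, proc-H. Check, step by step (starting from the post-abort pool):
  pool = (5, 5, 2, 3)
  proc-C: need (1, 2, 0, 0) fits (5, 5, 2, 3); releases (2, 1, 1, 3), pool now (7, 6, 3, 6)
  proc-B: need (5, 4, 1, 6) fits (7, 6, 3, 6); releases (1, 2, 3, 0), pool now (8, 8, 6, 6)
  proc-H: need (0, 8, 3, 2) fits (8, 8, 6, 6); releases (1, 1, 1, 2), pool now (9, 9, 7, 8)


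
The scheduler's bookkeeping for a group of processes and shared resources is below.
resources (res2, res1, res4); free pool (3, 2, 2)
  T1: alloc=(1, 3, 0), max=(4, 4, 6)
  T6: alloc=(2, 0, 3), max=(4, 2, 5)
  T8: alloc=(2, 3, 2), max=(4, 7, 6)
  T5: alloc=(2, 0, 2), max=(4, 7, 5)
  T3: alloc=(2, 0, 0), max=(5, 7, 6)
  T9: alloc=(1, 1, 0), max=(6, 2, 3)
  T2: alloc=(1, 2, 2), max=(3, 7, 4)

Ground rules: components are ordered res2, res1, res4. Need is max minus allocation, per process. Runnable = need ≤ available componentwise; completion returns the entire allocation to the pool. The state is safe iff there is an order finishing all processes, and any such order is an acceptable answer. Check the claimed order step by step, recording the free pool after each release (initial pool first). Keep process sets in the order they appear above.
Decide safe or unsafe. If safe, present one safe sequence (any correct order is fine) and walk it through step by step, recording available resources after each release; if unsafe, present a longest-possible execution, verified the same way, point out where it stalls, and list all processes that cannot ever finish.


UNSAFE — no complete ordering exists.
Key observation: after T6, T9 the pool peaks at (6, 3, 5), and each blocked process is short somewhere: T1 on res4; T8 on res1; T5 on res1; T3 on res1, res4; T2 on res1.
The run T6, T9 cannot be extended any further. Step-by-step check:
  pool = (3, 2, 2)
  T6 needs (2, 2, 2) <= (3, 2, 2) -> finishes; pool += (2, 0, 3) = (5, 2, 5)
  T9 needs (5, 1, 3) <= (5, 2, 5) -> finishes; pool += (1, 1, 0) = (6, 3, 5)
  blocked: T1 wants (3, 1, 6), pool (6, 3, 5) — not enough res4
  blocked: T8 wants (2, 4, 4), pool (6, 3, 5) — not enough res1
  blocked: T5 wants (2, 7, 3), pool (6, 3, 5) — not enough res1
  blocked: T3 wants (3, 7, 6), pool (6, 3, 5) — not enough res1 and res4
  blocked: T2 wants (2, 5, 2), pool (6, 3, 5) — not enough res1
Permanently blocked: T1, T8, T5, T3 and T2.


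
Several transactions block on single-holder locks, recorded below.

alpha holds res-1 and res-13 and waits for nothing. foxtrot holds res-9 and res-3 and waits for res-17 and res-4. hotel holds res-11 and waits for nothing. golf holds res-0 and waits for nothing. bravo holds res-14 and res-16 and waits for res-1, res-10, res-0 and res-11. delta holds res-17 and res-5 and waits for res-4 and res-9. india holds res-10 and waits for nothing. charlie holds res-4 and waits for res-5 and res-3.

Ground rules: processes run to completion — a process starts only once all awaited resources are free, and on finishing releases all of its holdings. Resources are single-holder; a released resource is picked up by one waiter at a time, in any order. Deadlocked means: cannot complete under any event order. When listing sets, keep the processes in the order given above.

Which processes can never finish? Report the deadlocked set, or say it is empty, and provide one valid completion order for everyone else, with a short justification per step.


The deadlocked set is foxtrot, delta and charlie.
Key observation: the cycle foxtrot -> delta -> foxtrot can never break — each member waits on the next; charlie is caught in further circular waits.
One completion order for the rest: alpha, india, golf, hotel, bravo.
Verifying each step:
  run alpha (it waits on nothing); releases res-1 and res-13
  run india (it waits on nothing); releases res-10
  run golf (it waits on nothing); releases res-0
  run hotel (it waits on nothing); releases res-11
  bravo: everything it awaited (res-1, res-10, res-0 and res-11) is free; runs, freeing res-14 and res-16


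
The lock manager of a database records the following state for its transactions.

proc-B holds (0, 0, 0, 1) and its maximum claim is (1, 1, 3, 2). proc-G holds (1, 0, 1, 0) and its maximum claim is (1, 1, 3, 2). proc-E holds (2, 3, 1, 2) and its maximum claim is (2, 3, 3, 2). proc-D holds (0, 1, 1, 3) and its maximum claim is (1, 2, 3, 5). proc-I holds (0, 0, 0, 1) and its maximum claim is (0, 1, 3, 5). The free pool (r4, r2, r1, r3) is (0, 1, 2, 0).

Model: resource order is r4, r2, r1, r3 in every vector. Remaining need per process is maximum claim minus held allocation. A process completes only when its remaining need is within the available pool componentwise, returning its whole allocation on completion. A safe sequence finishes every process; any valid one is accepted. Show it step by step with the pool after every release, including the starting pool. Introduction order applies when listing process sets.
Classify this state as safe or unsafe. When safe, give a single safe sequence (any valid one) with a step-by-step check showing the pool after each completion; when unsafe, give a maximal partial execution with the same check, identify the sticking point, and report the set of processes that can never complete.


The state is SAFE; one workable sequence: proc-E, proc-B, proc-D, proc-I, proc-G.
Key observation: the first exact fit in this order is proc-E — it needs (0, 0, 2, 0) with (0, 1, 2, 0) free, meeting a requested resource to the last unit.
Check, step by step:
  pool = (0, 1, 2, 0)
  run proc-E (needs (0, 0, 2, 0), free (0, 1, 2, 0)); after release of (2, 3, 1, 2) the pool is (2, 4, 3, 2)
  run proc-B (needs (1, 1, 3, 1), free (2, 4, 3, 2)); after release of (0, 0, 0, 1) the pool is (2, 4, 3, 3)
  run proc-D (needs (1, 1, 2, 2), free (2, 4, 3, 3)); after release of (0, 1, 1, 3) the pool is (2, 5, 4, 6)
  run proc-I (needs (0, 1, 3, 4), free (2, 5, 4, 6)); after release of (0, 0, 0, 1) the pool is (2, 5, 4, 7)
  run proc-G (needs (0, 1, 2, 2), free (2, 5, 4, 7)); after release of (1, 0, 1, 0) the pool is (3, 5, 5, 7)


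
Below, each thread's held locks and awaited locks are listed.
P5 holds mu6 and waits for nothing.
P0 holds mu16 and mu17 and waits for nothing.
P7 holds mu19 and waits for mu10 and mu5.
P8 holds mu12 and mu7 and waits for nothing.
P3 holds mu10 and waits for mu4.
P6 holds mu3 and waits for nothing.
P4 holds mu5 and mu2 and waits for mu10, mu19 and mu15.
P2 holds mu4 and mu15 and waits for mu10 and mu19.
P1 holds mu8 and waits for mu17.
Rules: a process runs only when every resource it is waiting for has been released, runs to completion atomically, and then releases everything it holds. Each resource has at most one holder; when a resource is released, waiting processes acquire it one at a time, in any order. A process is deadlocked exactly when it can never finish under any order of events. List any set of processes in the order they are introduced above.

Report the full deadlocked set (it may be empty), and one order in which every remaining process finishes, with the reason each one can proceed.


Deadlocked: P7, P3, P4 and P2.
Key observation: nobody on the ring P7 -> P3 -> P2 -> P7 can start until another member finishes, which never happens; P4 is caught in further circular waits.
The rest can finish in the order P0, P6, P5, P1, P8.
Walking it through:
  P0: no waits; runs immediately, freeing mu16 and mu17
  P6: no waits; runs immediately, freeing mu3
  P5: no waits; runs immediately, freeing mu6
  P1 waits on mu17 — all released -> runs and releases mu8
  P8: no waits; runs immediately, freeing mu12 and mu7


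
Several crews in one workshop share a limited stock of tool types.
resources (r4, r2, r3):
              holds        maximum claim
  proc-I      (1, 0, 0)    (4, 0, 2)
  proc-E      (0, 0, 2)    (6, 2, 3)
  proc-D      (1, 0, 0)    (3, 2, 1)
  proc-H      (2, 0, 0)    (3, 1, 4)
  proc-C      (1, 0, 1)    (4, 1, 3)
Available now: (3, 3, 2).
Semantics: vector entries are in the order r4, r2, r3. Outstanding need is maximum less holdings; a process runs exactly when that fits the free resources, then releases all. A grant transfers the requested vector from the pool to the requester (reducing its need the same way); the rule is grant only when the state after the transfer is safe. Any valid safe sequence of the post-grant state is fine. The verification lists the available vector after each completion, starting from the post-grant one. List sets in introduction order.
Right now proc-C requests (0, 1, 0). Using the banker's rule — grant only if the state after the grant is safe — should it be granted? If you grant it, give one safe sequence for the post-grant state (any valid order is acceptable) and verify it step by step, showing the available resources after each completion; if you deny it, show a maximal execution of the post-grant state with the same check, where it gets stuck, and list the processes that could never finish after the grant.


GRANT — the state after the grant stays safe, e.g. via proc-D, proc-C, proc-I, proc-E, proc-H.
Key observation: after the grant the pool drops to (3, 2, 2), which still lets proc-D finish first and unwind the rest.
Verifying the post-grant state step by step:
  pool = (3, 2, 2)
  proc-D: need (2, 2, 1) fits (3, 2, 2); releases (1, 0, 0), pool now (4, 2, 2)
  proc-C: need (3, 0, 2) fits (4, 2, 2); releases (1, 1, 1), pool now (5, 3, 3)
  proc-I: need (3, 0, 2) fits (5, 3, 3); releases (1, 0, 0), pool now (6, 3, 3)
  proc-E: need (6, 2, 1) fits (6, 3, 3); releases (0, 0, 2), pool now (6, 3, 5)
  proc-H: need (1, 1, 4) fits (6, 3, 5); releases (2, 0, 0), pool now (8, 3, 5)


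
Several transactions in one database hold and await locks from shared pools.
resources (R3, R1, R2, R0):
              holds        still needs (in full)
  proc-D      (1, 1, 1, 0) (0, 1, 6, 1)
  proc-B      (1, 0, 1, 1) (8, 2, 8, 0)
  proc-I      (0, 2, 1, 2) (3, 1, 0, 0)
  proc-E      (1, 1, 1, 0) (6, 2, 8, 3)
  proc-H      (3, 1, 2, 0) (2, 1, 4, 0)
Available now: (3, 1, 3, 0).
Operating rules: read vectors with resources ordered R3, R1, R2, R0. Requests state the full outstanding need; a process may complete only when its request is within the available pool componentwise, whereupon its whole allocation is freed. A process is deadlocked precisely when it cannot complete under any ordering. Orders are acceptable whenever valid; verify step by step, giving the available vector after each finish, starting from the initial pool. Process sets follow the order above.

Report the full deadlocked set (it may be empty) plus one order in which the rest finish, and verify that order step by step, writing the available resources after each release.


Deadlocked set: proc-B and proc-E.
Key observation: the wall is R2: completing proc-I, proc-H, proc-D brings the pool only to (7, 5, 7, 2), and all the rest need more.
One completion order for the rest: proc-I, proc-H, proc-D. Walking it through:
  pool = (3, 1, 3, 0)
  proc-I: need (3, 1, 0, 0) fits (3, 1, 3, 0); releases (0, 2, 1, 2), pool now (3, 3, 4, 2)
  proc-H: need (2, 1, 4, 0) fits (3, 3, 4, 2); releases (3, 1, 2, 0), pool now (6, 4, 6, 2)
  proc-D: need (0, 1, 6, 1) fits (6, 4, 6, 2); releases (1, 1, 1, 0), pool now (7, 5, 7, 2)
None of the blocked processes ever fits:
  proc-B still needs (8, 2, 8, 0) but only (7, 5, 7, 2) is free — short on R3 and R2
  proc-E still needs (6, 2, 8, 3) but only (7, 5, 7, 2) is free — short on R2 and R0


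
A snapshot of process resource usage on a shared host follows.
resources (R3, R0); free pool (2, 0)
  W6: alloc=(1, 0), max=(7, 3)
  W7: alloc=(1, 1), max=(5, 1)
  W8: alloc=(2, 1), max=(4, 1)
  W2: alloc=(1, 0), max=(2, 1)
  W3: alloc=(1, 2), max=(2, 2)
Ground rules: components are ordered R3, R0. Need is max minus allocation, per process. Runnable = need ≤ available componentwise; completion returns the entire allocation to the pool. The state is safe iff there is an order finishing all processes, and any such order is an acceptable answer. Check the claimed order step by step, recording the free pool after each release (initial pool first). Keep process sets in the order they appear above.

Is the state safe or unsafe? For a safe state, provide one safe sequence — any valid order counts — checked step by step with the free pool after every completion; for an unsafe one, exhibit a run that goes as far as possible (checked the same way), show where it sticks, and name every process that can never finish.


SAFE, for example via the order W3, W8, W2, W6, W7.
Key observation: the order's first zero-slack moment is W6 ((6, 3) needed, (6, 3) free — a requested resource with nothing to spare).
Check, step by step:
  pool = (2, 0)
  W3 needs (1, 0) <= (2, 0) -> finishes; pool += (1, 2) = (3, 2)
  W8 needs (2, 0) <= (3, 2) -> finishes; pool += (2, 1) = (5, 3)
  W2 needs (1, 1) <= (5, 3) -> finishes; pool += (1, 0) = (6, 3)
  W6 needs (6, 3) <= (6, 3) -> finishes; pool += (1, 0) = (7, 3)
  W7 needs (4, 0) <= (7, 3) -> finishes; pool += (1, 1) = (8, 4)


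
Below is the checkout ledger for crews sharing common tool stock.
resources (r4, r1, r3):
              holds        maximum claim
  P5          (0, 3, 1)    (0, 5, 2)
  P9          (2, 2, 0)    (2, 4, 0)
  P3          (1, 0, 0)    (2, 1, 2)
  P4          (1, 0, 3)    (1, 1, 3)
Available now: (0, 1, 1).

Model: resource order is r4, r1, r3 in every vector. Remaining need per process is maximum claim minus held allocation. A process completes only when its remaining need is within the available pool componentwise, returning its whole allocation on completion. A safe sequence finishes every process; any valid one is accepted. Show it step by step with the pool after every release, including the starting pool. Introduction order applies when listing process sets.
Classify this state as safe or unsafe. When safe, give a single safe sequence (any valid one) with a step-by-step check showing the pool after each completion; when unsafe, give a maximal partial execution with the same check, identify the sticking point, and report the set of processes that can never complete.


UNSAFE — no complete ordering exists.
Key observation: P4, P3 can finish, but then (2, 1, 4) is all there is, and the blocked group's r1 demands exceed it.
A maximal execution: P4, P3 — then nothing else fits. Verifying each step:
  pool = (0, 1, 1)
  P4: need (0, 1, 0) fits (0, 1, 1); releases (1, 0, 3), pool now (1, 1, 4)
  P3: need (1, 1, 2) fits (1, 1, 4); releases (1, 0, 0), pool now (2, 1, 4)
  P5 cannot run: need (0, 2, 1) vs free (2, 1, 4) (insufficient r1)
  P9 cannot run: need (0, 2, 0) vs free (2, 1, 4) (insufficient r1)
Never able to finish: P5 and P9.


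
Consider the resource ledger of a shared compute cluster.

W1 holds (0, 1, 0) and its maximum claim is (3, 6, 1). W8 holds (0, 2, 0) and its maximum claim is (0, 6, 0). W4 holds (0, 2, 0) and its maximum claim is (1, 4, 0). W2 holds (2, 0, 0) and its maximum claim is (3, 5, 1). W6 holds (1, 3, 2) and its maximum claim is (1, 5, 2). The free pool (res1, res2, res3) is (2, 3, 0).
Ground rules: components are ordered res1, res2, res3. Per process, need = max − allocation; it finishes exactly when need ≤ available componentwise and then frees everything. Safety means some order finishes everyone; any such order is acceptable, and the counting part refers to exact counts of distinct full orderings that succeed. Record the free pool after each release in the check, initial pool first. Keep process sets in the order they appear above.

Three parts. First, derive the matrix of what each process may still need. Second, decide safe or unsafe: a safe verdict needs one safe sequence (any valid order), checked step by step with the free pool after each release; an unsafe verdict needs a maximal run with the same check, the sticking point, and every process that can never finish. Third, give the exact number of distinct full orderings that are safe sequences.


(1) Outstanding need per process (order res1, res2, res3):
  W1: (3, 5, 1)
  W8: (0, 4, 0)
  W4: (1, 2, 0)
  W2: (1, 5, 1)
  W6: (0, 2, 0)
(2) The state is SAFE; one workable sequence: W6, W8, W4, W1, W2.
Key observation: the first exact fit in this order is W1 — it needs (3, 5, 1) with (3, 10, 2) free, meeting a requested resource to the last unit.
Check, step by step:
  pool = (2, 3, 0)
  W6: need (0, 2, 0) fits (2, 3, 0); releases (1, 3, 2), pool now (3, 6, 2)
  W8: need (0, 4, 0) fits (3, 6, 2); releases (0, 2, 0), pool now (3, 8, 2)
  W4: need (1, 2, 0) fits (3, 8, 2); releases (0, 2, 0), pool now (3, 10, 2)
  W1: need (3, 5, 1) fits (3, 10, 2); releases (0, 1, 0), pool now (3, 11, 2)
  W2: need (1, 5, 1) fits (3, 11, 2); releases (2, 0, 0), pool now (5, 11, 2)
(3) Precisely 32 of the possible complete orderings are safe sequences.


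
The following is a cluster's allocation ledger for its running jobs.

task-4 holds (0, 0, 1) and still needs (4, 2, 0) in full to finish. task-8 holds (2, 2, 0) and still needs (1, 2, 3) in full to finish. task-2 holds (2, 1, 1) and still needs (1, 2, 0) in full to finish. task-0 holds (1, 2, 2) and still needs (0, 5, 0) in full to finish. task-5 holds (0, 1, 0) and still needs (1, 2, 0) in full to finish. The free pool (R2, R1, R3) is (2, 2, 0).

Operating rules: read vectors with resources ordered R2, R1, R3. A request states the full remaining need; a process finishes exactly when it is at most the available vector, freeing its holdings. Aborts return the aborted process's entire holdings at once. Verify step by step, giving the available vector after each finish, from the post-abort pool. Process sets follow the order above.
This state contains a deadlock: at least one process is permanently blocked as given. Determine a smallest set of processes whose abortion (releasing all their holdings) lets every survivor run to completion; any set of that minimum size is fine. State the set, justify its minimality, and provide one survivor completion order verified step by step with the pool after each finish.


The answer: abort task-8.
Key observation: before aborting task-8, task-0 was permanently blocked — no order could ever run it; afterwards it completes at step 3.
Why nothing smaller works: aborting no one leaves the state deadlocked as given.
One survivor order: task-2, task-5, task-0, task-4. Step-by-step check (post-abort pool first):
  pool = (4, 4, 0)
  run task-2 (needs (1, 2, 0), free (4, 4, 0)); after release of (2, 1, 1) the pool is (6, 5, 1)
  run task-5 (needs (1, 2, 0), free (6, 5, 1)); after release of (0, 1, 0) the pool is (6, 6, 1)
  run task-0 (needs (0, 5, 0), free (6, 6, 1)); after release of (1, 2, 2) the pool is (7, 8, 3)
  run task-4 (needs (4, 2, 0), free (7, 8, 3)); after release of (0, 0, 1) the pool is (7, 8, 4)


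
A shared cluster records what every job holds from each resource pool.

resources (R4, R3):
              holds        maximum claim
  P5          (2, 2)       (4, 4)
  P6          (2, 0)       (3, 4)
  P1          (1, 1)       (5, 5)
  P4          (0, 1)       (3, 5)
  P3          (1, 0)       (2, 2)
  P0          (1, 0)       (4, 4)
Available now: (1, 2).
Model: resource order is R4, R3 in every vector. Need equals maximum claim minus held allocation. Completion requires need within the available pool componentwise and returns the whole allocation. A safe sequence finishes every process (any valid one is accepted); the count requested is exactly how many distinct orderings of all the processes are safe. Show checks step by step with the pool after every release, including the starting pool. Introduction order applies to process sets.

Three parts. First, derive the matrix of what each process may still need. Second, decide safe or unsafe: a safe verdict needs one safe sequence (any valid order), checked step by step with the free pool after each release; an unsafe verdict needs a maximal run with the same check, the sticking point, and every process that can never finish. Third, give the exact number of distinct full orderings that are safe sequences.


(1) Outstanding need per process (order R4, R3):
  P5: (2, 2)
  P6: (1, 4)
  P1: (4, 4)
  P4: (3, 4)
  P3: (1, 2)
  P0: (3, 4)
(2) SAFE. One safe sequence: P3, P5, P1, P4, P6, P0.
Key observation: at P3 the run first touches a limit — (1, 2) against (1, 2), exact on a resource it actually requests.
Walking it through:
  pool = (1, 2)
  P3 needs (1, 2) <= (1, 2) -> finishes; pool += (1, 0) = (2, 2)
  P5 needs (2, 2) <= (2, 2) -> finishes; pool += (2, 2) = (4, 4)
  P1 needs (4, 4) <= (4, 4) -> finishes; pool += (1, 1) = (5, 5)
  P4 needs (3, 4) <= (5, 5) -> finishes; pool += (0, 1) = (5, 6)
  P6 needs (1, 4) <= (5, 6) -> finishes; pool += (2, 0) = (7, 6)
  P0 needs (3, 4) <= (7, 6) -> finishes; pool += (1, 0) = (8, 6)
(3) Precisely 24 of the possible complete orderings are safe sequences.
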